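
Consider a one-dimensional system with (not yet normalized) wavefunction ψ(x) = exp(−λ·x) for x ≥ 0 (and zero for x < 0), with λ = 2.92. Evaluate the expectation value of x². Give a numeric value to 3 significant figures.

⟨x²⟩ = ∫ x²·|ψ|² dx / ∫|ψ|² dx (integrals over the domain).
Every integrand reduces to terms xʲ·e^(−2λx) on [0, ∞); use ∫₀^∞ xʲ·e^(−2λx) dx = j!/(2λ)^(j+1).
State is unnormalized: ∫|ψ|² dx = 0.17123, and ∫ψ*·x²·ψ dx = 0.010041, so ⟨x²⟩ = 0.010041 / 0.17123.
⟨x²⟩ = 0.058641.

0.0586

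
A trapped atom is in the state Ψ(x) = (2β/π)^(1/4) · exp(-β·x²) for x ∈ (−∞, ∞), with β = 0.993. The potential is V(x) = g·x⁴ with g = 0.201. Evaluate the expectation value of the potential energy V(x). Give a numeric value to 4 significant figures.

0.03822

⟨V⟩ = ∫ V(x)·|Ψ|² dx.
Gaussian moments: ∫x^(2j)·e^(−2βx²) dx = (2j−1)!!/(4β)^j · √(π/(2β)), odd powers integrate to 0; here √(π/(2β)) = 1.2577.
⟨V⟩ = 0.038221.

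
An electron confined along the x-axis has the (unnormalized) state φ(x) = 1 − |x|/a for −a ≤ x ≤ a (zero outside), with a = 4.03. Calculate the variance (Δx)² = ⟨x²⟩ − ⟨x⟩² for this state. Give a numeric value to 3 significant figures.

1.62

Compute ⟨x⟩ and ⟨x²⟩ separately, then (Δx)² = ⟨x²⟩ − ⟨x⟩².
φ is even, so ∫ over [−a, a] = 2∫₀ᵃ with φ = 1 − x/a there: ∫₀ᵃ (1 − x/a)² dx = a/3, ∫₀ᵃ x²(1 − x/a)² dx = a³/30, ∫₀ᵃ x⁴(1 − x/a)² dx = a⁵/105.
Normalization: ∫|φ|² dx = 2.6867.
⟨x⟩ = 0.0000 and ⟨x²⟩ = 1.6241.
(Δx)² = 1.6241 − (0.0000)² = 1.6241.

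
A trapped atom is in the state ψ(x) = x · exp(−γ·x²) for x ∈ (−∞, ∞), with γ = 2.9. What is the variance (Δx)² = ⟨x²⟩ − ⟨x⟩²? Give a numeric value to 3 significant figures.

Compute ⟨x⟩ and ⟨x²⟩ separately, then (Δx)² = ⟨x²⟩ − ⟨x⟩².
Expand each integrand as polynomial × e^(−2γx²) and use ∫x^(2j)·e^(−2γx²) dx = (2j−1)!!/(4γ)^j · √(π/(2γ)), odd powers → 0; here √(π/(2γ)) = 0.73597.
Normalization: ∫|ψ|² dx = 0.063446.
⟨x⟩ = 0.0000 and ⟨x²⟩ = 0.25862.
(Δx)² = 0.25862 − (0.0000)² = 0.25862.

0.259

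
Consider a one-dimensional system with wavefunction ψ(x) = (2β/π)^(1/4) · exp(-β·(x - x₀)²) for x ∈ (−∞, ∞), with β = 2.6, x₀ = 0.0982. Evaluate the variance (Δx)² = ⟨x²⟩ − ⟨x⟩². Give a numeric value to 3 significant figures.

0.0962

Compute ⟨x⟩ and ⟨x²⟩ separately, then (Δx)² = ⟨x²⟩ − ⟨x⟩².
Gaussian moments (u = x − x₀): ∫u^(2j)·e^(−2βu²) du = (2j−1)!!/(4β)^j · √(π/(2β)), odd powers integrate to 0; here √(π/(2β)) = 0.77727.
⟨x⟩ = 0.098200 and ⟨x²⟩ = 0.10580.
(Δx)² = 0.10580 − (0.098200)² = 0.096154.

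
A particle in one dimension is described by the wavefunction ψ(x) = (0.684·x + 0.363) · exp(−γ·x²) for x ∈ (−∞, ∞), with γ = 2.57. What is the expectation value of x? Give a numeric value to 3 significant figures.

0.272

⟨x⟩ = ∫ x·|ψ|² dx / ∫|ψ|² dx (integrals over the domain).
Expand each integrand as polynomial × e^(−2γx²) and use ∫x^(2j)·e^(−2γx²) dx = (2j−1)!!/(4γ)^j · √(π/(2γ)), odd powers → 0; here √(π/(2γ)) = 0.78180.
State is unnormalized: ∫|ψ|² dx = 0.13860, and ∫ψ*·x·ψ dx = 0.037765, so ⟨x⟩ = 0.037765 / 0.13860.
⟨x⟩ = 0.27248.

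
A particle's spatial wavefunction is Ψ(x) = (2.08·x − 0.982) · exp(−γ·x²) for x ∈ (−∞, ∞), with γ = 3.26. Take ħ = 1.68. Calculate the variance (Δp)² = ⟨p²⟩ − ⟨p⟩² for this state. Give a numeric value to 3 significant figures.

13.9

Compute ⟨p⟩ and ⟨p²⟩ separately; (Δp)² = ⟨p²⟩ − ⟨p⟩².
Expand each integrand as polynomial × e^(−2γx²) and use ∫x^(2j)·e^(−2γx²) dx = (2j−1)!!/(4γ)^j · √(π/(2γ)), odd powers → 0; here √(π/(2γ)) = 0.69415. Differentiate with the product rule, d/dx e^(−γx²) = −2γx·e^(−γx²).
Normalization: ∫|Ψ|² dx = 0.89969.
⟨p⟩ = 0.0000 and ⟨p²⟩ = 13.912.
(Δp)² = 13.912 − (0.0000)² = 13.912.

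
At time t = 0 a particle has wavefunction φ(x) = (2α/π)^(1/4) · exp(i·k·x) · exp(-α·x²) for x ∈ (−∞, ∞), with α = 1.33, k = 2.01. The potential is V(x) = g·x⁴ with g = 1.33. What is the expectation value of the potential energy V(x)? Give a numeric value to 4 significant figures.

0.1410

⟨V⟩ = ∫ V(x)·|φ|² dx.
Gaussian moments: ∫x^(2j)·e^(−2αx²) dx = (2j−1)!!/(4α)^j · √(π/(2α)), odd powers integrate to 0; here √(π/(2α)) = 1.0868.
⟨V⟩ = 0.14098.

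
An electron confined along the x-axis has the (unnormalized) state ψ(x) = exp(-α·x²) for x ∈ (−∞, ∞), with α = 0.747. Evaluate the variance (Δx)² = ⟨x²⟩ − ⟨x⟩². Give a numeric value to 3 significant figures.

0.335

Compute ⟨x⟩ and ⟨x²⟩ separately, then (Δx)² = ⟨x²⟩ − ⟨x⟩².
Gaussian moments: ∫x^(2j)·e^(−2αx²) dx = (2j−1)!!/(4α)^j · √(π/(2α)), odd powers integrate to 0; here √(π/(2α)) = 1.4501.
Normalization: ∫|ψ|² dx = 1.4501.
⟨x⟩ = 0.0000 and ⟨x²⟩ = 0.33467.
(Δx)² = 0.33467 − (0.0000)² = 0.33467.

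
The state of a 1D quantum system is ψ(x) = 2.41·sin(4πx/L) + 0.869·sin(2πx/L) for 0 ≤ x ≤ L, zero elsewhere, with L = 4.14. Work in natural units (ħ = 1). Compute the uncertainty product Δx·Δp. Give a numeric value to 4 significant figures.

Δx = √(⟨x²⟩−⟨x⟩²), Δp = √(⟨p²⟩−⟨p⟩²).
On 0 ≤ x ≤ L (j ≠ l): ∫sin²(jπx/L) dx = L/2, ∫sin(jπx/L)·sin(lπx/L) dx = 0; diagonal moments ∫x·sin²(jπx/L) dx = L²/4, ∫x²·sin²(jπx/L) dx = L³·(1/6 − 1/(4j²π²)); cross terms ∫x·sin(jπx/L)·sin(lπx/L) dx = 0 for j + l even and −4jlL²/(π²(j² − l²)²) for j + l odd, ∫x²·sin(jπx/L)·sin(lπx/L) dx = (−1)^(j+l)·4jlL³/(π²(j² − l²)²); higher powers the same way via product-to-sum and parts. d²/dx² sin(jπx/L) = −(jπ/L)²·sin(jπx/L); on 0 ≤ x ≤ L, ∫sin²(jπx/L) dx = L/2 and ∫sin(jπx/L)·sin(lπx/L) dx = 0 for j ≠ l, so only diagonal terms survive in ∫|ψ|² and ∫ψ·ψ″; ∫ψ·ψ′ dx = [ψ²/2] between the walls = 0.
Normalization: ∫|ψ|² dx = 13.586.
⟨x⟩ = 2.0700, ⟨x²⟩ = 6.1328 ⇒ Δx = 1.3594.
⟨p⟩ = 0.0000, ⟨p²⟩ = 8.4183 ⇒ Δp = 2.9014.
Δx·Δp = 3.9441.

3.944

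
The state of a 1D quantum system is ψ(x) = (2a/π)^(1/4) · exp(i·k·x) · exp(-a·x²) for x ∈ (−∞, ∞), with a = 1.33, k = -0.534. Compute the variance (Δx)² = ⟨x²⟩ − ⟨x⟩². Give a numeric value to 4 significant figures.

0.1880

Compute ⟨x⟩ and ⟨x²⟩ separately, then (Δx)² = ⟨x²⟩ − ⟨x⟩².
Gaussian moments: ∫x^(2j)·e^(−2ax²) dx = (2j−1)!!/(4a)^j · √(π/(2a)), odd powers integrate to 0; here √(π/(2a)) = 1.0868.
⟨x⟩ = 0.0000 and ⟨x²⟩ = 0.18797.
(Δx)² = 0.18797 − (0.0000)² = 0.18797.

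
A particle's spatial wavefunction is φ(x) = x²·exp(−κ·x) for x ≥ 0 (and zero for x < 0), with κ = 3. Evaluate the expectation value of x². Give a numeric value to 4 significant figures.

0.8333

⟨x²⟩ = ∫ x²·|φ|² dx / ∫|φ|² dx (integrals over the domain).
Every integrand reduces to terms xʲ·e^(−2κx) on [0, ∞); use ∫₀^∞ xʲ·e^(−2κx) dx = j!/(2κ)^(j+1).
State is unnormalized: ∫|φ|² dx = 0.0030864, and ∫φ*·x²·φ dx = 0.0025720, so ⟨x²⟩ = 0.0025720 / 0.0030864.
⟨x²⟩ = 0.83333.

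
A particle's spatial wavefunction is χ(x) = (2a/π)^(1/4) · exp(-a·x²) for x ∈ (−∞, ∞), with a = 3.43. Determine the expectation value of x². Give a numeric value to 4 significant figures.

0.07289

⟨x²⟩ = ∫ x²·|χ|² dx (integrals over the domain).
Gaussian moments: ∫x^(2j)·e^(−2ax²) dx = (2j−1)!!/(4a)^j · √(π/(2a)), odd powers integrate to 0; here √(π/(2a)) = 0.67673.
⟨x²⟩ = 0.072886.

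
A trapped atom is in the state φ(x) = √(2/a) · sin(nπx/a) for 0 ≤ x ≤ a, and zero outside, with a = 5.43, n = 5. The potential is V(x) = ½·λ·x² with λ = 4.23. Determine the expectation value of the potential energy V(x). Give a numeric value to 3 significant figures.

20.7

⟨V⟩ = ∫ V(x)·|φ|² dx.
With sin²θ = (1 − cos2θ)/2 on 0 ≤ x ≤ a: ∫sin²(nπx/a) dx = a/2, ∫x·sin²(nπx/a) dx = a²/4, ∫x²·sin²(nπx/a) dx = a³·(1/6 − 1/(4n²π²)); higher powers xᵏ the same way, integrating xᵏ·cos(2nπx/a) by parts.
⟨V⟩ = 20.660.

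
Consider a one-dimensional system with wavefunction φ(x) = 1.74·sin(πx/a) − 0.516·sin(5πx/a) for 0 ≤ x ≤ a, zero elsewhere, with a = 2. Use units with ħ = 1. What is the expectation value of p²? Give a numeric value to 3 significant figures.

7.25

p² φ = −ħ² d²φ/dx²; ⟨p²⟩ = −ħ² ∫ φ*·φ'' dx / ∫|φ|² dx.
d²/dx² sin(jπx/a) = −(jπ/a)²·sin(jπx/a); on 0 ≤ x ≤ a, ∫sin²(jπx/a) dx = a/2 and ∫sin(jπx/a)·sin(lπx/a) dx = 0 for j ≠ l, so only diagonal terms survive in ∫|φ|² and ∫φ·φ″; ∫φ·φ′ dx = [φ²/2] between the walls = 0.
State is unnormalized: ∫|φ|² dx = 3.2939, and ∫φ*·(−ħ² φ'') dx = 23.894, so ⟨p²⟩ = 23.894 / 3.2939.
⟨p²⟩ = 7.2542.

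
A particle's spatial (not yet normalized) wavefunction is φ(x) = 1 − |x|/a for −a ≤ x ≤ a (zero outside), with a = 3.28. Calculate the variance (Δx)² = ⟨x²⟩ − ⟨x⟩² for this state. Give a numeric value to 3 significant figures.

1.08

Compute ⟨x⟩ and ⟨x²⟩ separately, then (Δx)² = ⟨x²⟩ − ⟨x⟩².
φ is even, so ∫ over [−a, a] = 2∫₀ᵃ with φ = 1 − x/a there: ∫₀ᵃ (1 − x/a)² dx = a/3, ∫₀ᵃ x²(1 − x/a)² dx = a³/30, ∫₀ᵃ x⁴(1 − x/a)² dx = a⁵/105.
Normalization: ∫|φ|² dx = 2.1867.
⟨x⟩ = 0.0000 and ⟨x²⟩ = 1.0758.
(Δx)² = 1.0758 − (0.0000)² = 1.0758.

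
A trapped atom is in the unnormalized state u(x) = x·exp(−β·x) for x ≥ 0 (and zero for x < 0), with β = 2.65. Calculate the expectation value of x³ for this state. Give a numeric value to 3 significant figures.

⟨x³⟩ = ∫ x³·|u|² dx / ∫|u|² dx (integrals over the domain).
Every integrand reduces to terms xʲ·e^(−2βx) on [0, ∞); use ∫₀^∞ xʲ·e^(−2βx) dx = j!/(2β)^(j+1).
State is unnormalized: ∫|u|² dx = 0.013434, and ∫u*·x³·u dx = 0.0054141, so ⟨x³⟩ = 0.0054141 / 0.013434.
⟨x³⟩ = 0.40302.

0.403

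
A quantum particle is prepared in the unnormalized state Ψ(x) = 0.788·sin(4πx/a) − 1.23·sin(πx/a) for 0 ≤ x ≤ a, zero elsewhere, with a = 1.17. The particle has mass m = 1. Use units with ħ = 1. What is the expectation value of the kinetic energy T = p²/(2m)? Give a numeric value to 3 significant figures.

19.3

T = −(ħ²/2m) d²/dx², so ⟨T⟩ = −(ħ²/2m) ∫ Ψ*·Ψ'' dx / ∫|Ψ|² dx; with m = 1.
d²/dx² sin(jπx/a) = −(jπ/a)²·sin(jπx/a); on 0 ≤ x ≤ a, ∫sin²(jπx/a) dx = a/2 and ∫sin(jπx/a)·sin(lπx/a) dx = 0 for j ≠ l, so only diagonal terms survive in ∫|Ψ|² and ∫Ψ·Ψ″; ∫Ψ·Ψ′ dx = [Ψ²/2] between the walls = 0.
State is unnormalized: ∫|Ψ|² dx = 1.2483, and ∫Ψ*·(−ħ²/2m · Ψ'') dx = 24.143, so ⟨T⟩ = 24.143 / 1.2483.
⟨T⟩ = 19.340.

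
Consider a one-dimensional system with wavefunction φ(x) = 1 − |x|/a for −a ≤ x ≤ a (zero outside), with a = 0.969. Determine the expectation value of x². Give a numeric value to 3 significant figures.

0.0939

⟨x²⟩ = ∫ x²·|φ|² dx / ∫|φ|² dx (integrals over the domain).
φ is even, so ∫ over [−a, a] = 2∫₀ᵃ with φ = 1 − x/a there: ∫₀ᵃ (1 − x/a)² dx = a/3, ∫₀ᵃ x²(1 − x/a)² dx = a³/30, ∫₀ᵃ x⁴(1 − x/a)² dx = a⁵/105.
State is unnormalized: ∫|φ|² dx = 0.64600, and ∫φ*·x²·φ dx = 0.060657, so ⟨x²⟩ = 0.060657 / 0.64600.
⟨x²⟩ = 0.093896.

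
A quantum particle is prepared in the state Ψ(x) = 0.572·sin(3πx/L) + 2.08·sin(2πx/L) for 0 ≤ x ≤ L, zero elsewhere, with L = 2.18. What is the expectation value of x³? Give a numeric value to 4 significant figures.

1.507

⟨x³⟩ = ∫ x³·|Ψ|² dx / ∫|Ψ|² dx (integrals over the domain).
On 0 ≤ x ≤ L (j ≠ l): ∫sin²(jπx/L) dx = L/2, ∫sin(jπx/L)·sin(lπx/L) dx = 0; diagonal moments ∫x·sin²(jπx/L) dx = L²/4, ∫x²·sin²(jπx/L) dx = L³·(1/6 − 1/(4j²π²)); cross terms ∫x·sin(jπx/L)·sin(lπx/L) dx = 0 for j + l even and −4jlL²/(π²(j² − l²)²) for j + l odd, ∫x²·sin(jπx/L)·sin(lπx/L) dx = (−1)^(j+l)·4jlL³/(π²(j² − l²)²); higher powers the same way via product-to-sum and parts.
State is unnormalized: ∫|Ψ|² dx = 5.0724, and ∫Ψ*·x³·Ψ dx = 7.6423, so ⟨x³⟩ = 7.6423 / 5.0724.
⟨x³⟩ = 1.5067.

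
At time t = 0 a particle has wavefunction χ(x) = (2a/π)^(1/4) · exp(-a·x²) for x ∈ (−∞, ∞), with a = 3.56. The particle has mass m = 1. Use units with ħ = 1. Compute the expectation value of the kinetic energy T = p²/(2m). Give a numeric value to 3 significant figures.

1.78

T = −(ħ²/2m) d²/dx², so ⟨T⟩ = −(ħ²/2m) ∫ χ*·χ'' dx; with m = 1.
Gaussian moments: ∫x^(2j)·e^(−2ax²) dx = (2j−1)!!/(4a)^j · √(π/(2a)), odd powers integrate to 0; here √(π/(2a)) = 0.66426. Derivatives: d/dx e^(−ax²) = −2ax·e^(−ax²), d²/dx² e^(−ax²) = (4a²x² − 2a)·e^(−ax²).
⟨T⟩ = 1.7800.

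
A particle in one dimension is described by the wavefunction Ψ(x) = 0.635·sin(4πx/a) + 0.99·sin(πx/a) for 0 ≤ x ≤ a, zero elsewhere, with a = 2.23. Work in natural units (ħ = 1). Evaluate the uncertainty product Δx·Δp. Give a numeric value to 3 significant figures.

1.57

Δx = √(⟨x²⟩−⟨x⟩²), Δp = √(⟨p²⟩−⟨p⟩²).
On 0 ≤ x ≤ a (j ≠ l): ∫sin²(jπx/a) dx = a/2, ∫sin(jπx/a)·sin(lπx/a) dx = 0; diagonal moments ∫x·sin²(jπx/a) dx = a²/4, ∫x²·sin²(jπx/a) dx = a³·(1/6 − 1/(4j²π²)); cross terms ∫x·sin(jπx/a)·sin(lπx/a) dx = 0 for j + l even and −4jla²/(π²(j² − l²)²) for j + l odd, ∫x²·sin(jπx/a)·sin(lπx/a) dx = (−1)^(j+l)·4jla³/(π²(j² − l²)²); higher powers the same way via product-to-sum and parts. d²/dx² sin(jπx/a) = −(jπ/a)²·sin(jπx/a); on 0 ≤ x ≤ a, ∫sin²(jπx/a) dx = a/2 and ∫sin(jπx/a)·sin(lπx/a) dx = 0 for j ≠ l, so only diagonal terms survive in ∫|Ψ|² and ∫Ψ·Ψ″; ∫Ψ·Ψ′ dx = [Ψ²/2] between the walls = 0.
Normalization: ∫|Ψ|² dx = 1.5424.
⟨x⟩ = 1.0858, ⟨x²⟩ = 1.4094 ⇒ Δx = 0.48007.
⟨p⟩ = 0.0000, ⟨p²⟩ = 10.662 ⇒ Δp = 3.2653.
Δx·Δp = 1.5676.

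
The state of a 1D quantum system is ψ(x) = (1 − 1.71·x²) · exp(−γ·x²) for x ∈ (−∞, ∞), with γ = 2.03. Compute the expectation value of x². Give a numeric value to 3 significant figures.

0.0695

⟨x²⟩ = ∫ x²·|ψ|² dx / ∫|ψ|² dx (integrals over the domain).
Expand each integrand as polynomial × e^(−2γx²) and use ∫x^(2j)·e^(−2γx²) dx = (2j−1)!!/(4γ)^j · √(π/(2γ)), odd powers → 0; here √(π/(2γ)) = 0.87965.
State is unnormalized: ∫|ψ|² dx = 0.62619, and ∫ψ*·x²·ψ dx = 0.043515, so ⟨x²⟩ = 0.043515 / 0.62619.
⟨x²⟩ = 0.069491.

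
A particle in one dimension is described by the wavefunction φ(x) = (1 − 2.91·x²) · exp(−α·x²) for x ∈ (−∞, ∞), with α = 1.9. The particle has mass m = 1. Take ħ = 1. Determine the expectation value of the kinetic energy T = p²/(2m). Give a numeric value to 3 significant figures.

3.94

T = −(ħ²/2m) d²/dx², so ⟨T⟩ = −(ħ²/2m) ∫ φ*·φ'' dx / ∫|φ|² dx; with m = 1.
Expand each integrand as polynomial × e^(−2αx²) and use ∫x^(2j)·e^(−2αx²) dx = (2j−1)!!/(4α)^j · √(π/(2α)), odd powers → 0; here √(π/(2α)) = 0.90925. Differentiate with the product rule, d/dx e^(−αx²) = −2αx·e^(−αx²).
State is unnormalized: ∫|φ|² dx = 0.61287, and ∫φ*·(−ħ²/2m · φ'') dx = 2.4117, so ⟨T⟩ = 2.4117 / 0.61287.
⟨T⟩ = 3.9352.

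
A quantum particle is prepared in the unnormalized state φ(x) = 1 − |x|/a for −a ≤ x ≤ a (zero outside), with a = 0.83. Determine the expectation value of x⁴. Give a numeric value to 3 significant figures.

0.0136

⟨x⁴⟩ = ∫ x⁴·|φ|² dx / ∫|φ|² dx (integrals over the domain).
φ is even, so ∫ over [−a, a] = 2∫₀ᵃ with φ = 1 − x/a there: ∫₀ᵃ (1 − x/a)² dx = a/3, ∫₀ᵃ x²(1 − x/a)² dx = a³/30, ∫₀ᵃ x⁴(1 − x/a)² dx = a⁵/105.
State is unnormalized: ∫|φ|² dx = 0.55333, and ∫φ*·x⁴·φ dx = 0.0075029, so ⟨x⁴⟩ = 0.0075029 / 0.55333.
⟨x⁴⟩ = 0.013560.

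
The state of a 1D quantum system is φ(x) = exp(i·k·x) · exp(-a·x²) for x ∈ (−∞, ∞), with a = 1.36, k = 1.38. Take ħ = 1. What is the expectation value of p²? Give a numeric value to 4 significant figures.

p² φ = −ħ² d²φ/dx²; ⟨p²⟩ = −ħ² ∫ φ*·φ'' dx / ∫|φ|² dx.
Gaussian moments: ∫x^(2j)·e^(−2ax²) dx = (2j−1)!!/(4a)^j · √(π/(2a)), odd powers integrate to 0; here √(π/(2a)) = 1.0747. Derivatives: φ′ = (ik − 2ax)·φ, φ″ = ((ik − 2ax)² − 2a)·φ; the odd-in-x pieces drop out.
State is unnormalized: ∫|φ|² dx = 1.0747, and ∫φ*·(−ħ² φ'') dx = 3.5083, so ⟨p²⟩ = 3.5083 / 1.0747.
⟨p²⟩ = 3.2644.

3.264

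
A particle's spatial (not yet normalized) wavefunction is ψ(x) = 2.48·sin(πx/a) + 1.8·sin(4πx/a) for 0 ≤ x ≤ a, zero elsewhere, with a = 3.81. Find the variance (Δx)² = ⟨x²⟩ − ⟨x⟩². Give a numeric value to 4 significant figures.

Compute ⟨x⟩ and ⟨x²⟩ separately, then (Δx)² = ⟨x²⟩ − ⟨x⟩².
On 0 ≤ x ≤ a (j ≠ l): ∫sin²(jπx/a) dx = a/2, ∫sin(jπx/a)·sin(lπx/a) dx = 0; diagonal moments ∫x·sin²(jπx/a) dx = a²/4, ∫x²·sin²(jπx/a) dx = a³·(1/6 − 1/(4j²π²)); cross terms ∫x·sin(jπx/a)·sin(lπx/a) dx = 0 for j + l even and −4jla²/(π²(j² − l²)²) for j + l odd, ∫x²·sin(jπx/a)·sin(lπx/a) dx = (−1)^(j+l)·4jla³/(π²(j² − l²)²); higher powers the same way via product-to-sum and parts.
Normalization: ∫|ψ|² dx = 17.889.
⟨x⟩ = 1.8528 and ⟨x²⟩ = 4.1423.
(Δx)² = 4.1423 − (1.8528)² = 0.70943.

0.7094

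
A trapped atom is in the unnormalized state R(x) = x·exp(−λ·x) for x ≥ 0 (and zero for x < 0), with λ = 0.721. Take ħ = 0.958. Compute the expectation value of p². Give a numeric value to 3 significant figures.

p² R = −ħ² d²R/dx²; ⟨p²⟩ = −ħ² ∫ R*·R'' dx / ∫|R|² dx.
Differentiate x·exp(−λ·x) with the product rule; every integrand then reduces to terms xʲ·e^(−2λx) on [0, ∞), with ∫₀^∞ xʲ·e^(−2λx) dx = j!/(2λ)^(j+1).
State is unnormalized: ∫|R|² dx = 0.66701, and ∫R*·(−ħ² R'') dx = 0.31823, so ⟨p²⟩ = 0.31823 / 0.66701.
⟨p²⟩ = 0.47709.

0.477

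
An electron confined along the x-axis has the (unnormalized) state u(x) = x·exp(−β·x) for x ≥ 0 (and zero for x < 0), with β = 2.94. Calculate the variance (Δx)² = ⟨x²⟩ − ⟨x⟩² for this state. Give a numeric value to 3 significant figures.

Compute ⟨x⟩ and ⟨x²⟩ separately, then (Δx)² = ⟨x²⟩ − ⟨x⟩².
Every integrand reduces to terms xʲ·e^(−2βx) on [0, ∞); use ∫₀^∞ xʲ·e^(−2βx) dx = j!/(2β)^(j+1).
Normalization: ∫|u|² dx = 0.0098378.
⟨x⟩ = 0.51020 and ⟨x²⟩ = 0.34708.
(Δx)² = 0.34708 − (0.51020)² = 0.086769.

0.0868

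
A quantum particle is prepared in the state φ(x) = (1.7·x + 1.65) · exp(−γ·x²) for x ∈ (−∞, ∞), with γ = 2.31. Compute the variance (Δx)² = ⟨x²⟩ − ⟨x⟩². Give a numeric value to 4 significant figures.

0.09052

Compute ⟨x⟩ and ⟨x²⟩ separately, then (Δx)² = ⟨x²⟩ − ⟨x⟩².
Expand each integrand as polynomial × e^(−2γx²) and use ∫x^(2j)·e^(−2γx²) dx = (2j−1)!!/(4γ)^j · √(π/(2γ)), odd powers → 0; here √(π/(2γ)) = 0.82462.
Normalization: ∫|φ|² dx = 2.5029.
⟨x⟩ = 0.20003 and ⟨x²⟩ = 0.13053.
(Δx)² = 0.13053 − (0.20003)² = 0.090518.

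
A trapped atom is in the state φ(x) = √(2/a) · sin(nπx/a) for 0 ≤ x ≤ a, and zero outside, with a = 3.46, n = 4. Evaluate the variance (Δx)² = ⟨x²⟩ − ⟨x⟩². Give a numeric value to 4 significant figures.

Compute ⟨x⟩ and ⟨x²⟩ separately, then (Δx)² = ⟨x²⟩ − ⟨x⟩².
With sin²θ = (1 − cos2θ)/2 on 0 ≤ x ≤ a: ∫sin²(nπx/a) dx = a/2, ∫x·sin²(nπx/a) dx = a²/4, ∫x²·sin²(nπx/a) dx = a³·(1/6 − 1/(4n²π²)); higher powers xᵏ the same way, integrating xᵏ·cos(2nπx/a) by parts.
⟨x⟩ = 1.7300 and ⟨x²⟩ = 3.9526.
(Δx)² = 3.9526 − (1.7300)² = 0.95973.

0.9597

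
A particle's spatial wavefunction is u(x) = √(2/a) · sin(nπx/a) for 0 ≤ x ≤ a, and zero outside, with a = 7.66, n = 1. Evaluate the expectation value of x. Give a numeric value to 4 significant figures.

⟨x⟩ = ∫ x·|u|² dx (integrals over the domain).
With sin²θ = (1 − cos2θ)/2 on 0 ≤ x ≤ a: ∫sin²(nπx/a) dx = a/2, ∫x·sin²(nπx/a) dx = a²/4, ∫x²·sin²(nπx/a) dx = a³·(1/6 − 1/(4n²π²)); higher powers xᵏ the same way, integrating xᵏ·cos(2nπx/a) by parts.
⟨x⟩ = 3.8300.

3.830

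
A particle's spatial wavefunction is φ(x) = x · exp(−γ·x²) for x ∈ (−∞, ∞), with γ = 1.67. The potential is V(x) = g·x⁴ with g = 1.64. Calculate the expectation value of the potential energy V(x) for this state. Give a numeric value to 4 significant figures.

⟨V⟩ = ∫ V(x)·|φ|² dx / ∫|φ|² dx.
Expand each integrand as polynomial × e^(−2γx²) and use ∫x^(2j)·e^(−2γx²) dx = (2j−1)!!/(4γ)^j · √(π/(2γ)), odd powers → 0; here √(π/(2γ)) = 0.96984.
State is unnormalized: ∫|φ|² dx = 0.14519, and ∫φ*·V(x)·φ dx = 0.080040, so ⟨V⟩ = 0.080040 / 0.14519.
⟨V⟩ = 0.55129.

0.5513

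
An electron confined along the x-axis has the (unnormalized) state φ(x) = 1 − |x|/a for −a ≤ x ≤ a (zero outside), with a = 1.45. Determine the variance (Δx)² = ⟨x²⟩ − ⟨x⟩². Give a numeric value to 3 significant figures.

Compute ⟨x⟩ and ⟨x²⟩ separately, then (Δx)² = ⟨x²⟩ − ⟨x⟩².
φ is even, so ∫ over [−a, a] = 2∫₀ᵃ with φ = 1 − x/a there: ∫₀ᵃ (1 − x/a)² dx = a/3, ∫₀ᵃ x²(1 − x/a)² dx = a³/30, ∫₀ᵃ x⁴(1 − x/a)² dx = a⁵/105.
Normalization: ∫|φ|² dx = 0.96667.
⟨x⟩ = 0.0000 and ⟨x²⟩ = 0.21025.
(Δx)² = 0.21025 − (0.0000)² = 0.21025.

0.210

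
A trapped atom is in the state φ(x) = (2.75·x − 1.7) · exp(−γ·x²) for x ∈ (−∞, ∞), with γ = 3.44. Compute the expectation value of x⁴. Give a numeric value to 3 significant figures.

⟨x⁴⟩ = ∫ x⁴·|φ|² dx / ∫|φ|² dx (integrals over the domain).
Expand each integrand as polynomial × e^(−2γx²) and use ∫x^(2j)·e^(−2γx²) dx = (2j−1)!!/(4γ)^j · √(π/(2γ)), odd powers → 0; here √(π/(2γ)) = 0.67574.
State is unnormalized: ∫|φ|² dx = 2.3243, and ∫φ*·x⁴·φ dx = 0.060366, so ⟨x⁴⟩ = 0.060366 / 2.3243.
⟨x⁴⟩ = 0.025972.

0.0260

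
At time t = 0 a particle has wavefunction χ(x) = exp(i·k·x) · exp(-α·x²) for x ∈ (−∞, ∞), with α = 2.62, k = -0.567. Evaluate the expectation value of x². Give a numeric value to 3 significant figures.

⟨x²⟩ = ∫ x²·|χ|² dx / ∫|χ|² dx (integrals over the domain).
Gaussian moments: ∫x^(2j)·e^(−2αx²) dx = (2j−1)!!/(4α)^j · √(π/(2α)), odd powers integrate to 0; here √(π/(2α)) = 0.77430.
State is unnormalized: ∫|χ|² dx = 0.77430, and ∫χ*·x²·χ dx = 0.073884, so ⟨x²⟩ = 0.073884 / 0.77430.
⟨x²⟩ = 0.095420.

0.0954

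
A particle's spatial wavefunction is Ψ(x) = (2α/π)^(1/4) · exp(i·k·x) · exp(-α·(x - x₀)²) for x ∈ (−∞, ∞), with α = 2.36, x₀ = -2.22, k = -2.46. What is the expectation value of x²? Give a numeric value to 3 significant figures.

5.03

⟨x²⟩ = ∫ x²·|Ψ|² dx (integrals over the domain).
Gaussian moments (u = x − x₀): ∫u^(2j)·e^(−2αu²) du = (2j−1)!!/(4α)^j · √(π/(2α)), odd powers integrate to 0; here √(π/(2α)) = 0.81584.
⟨x²⟩ = 5.0343.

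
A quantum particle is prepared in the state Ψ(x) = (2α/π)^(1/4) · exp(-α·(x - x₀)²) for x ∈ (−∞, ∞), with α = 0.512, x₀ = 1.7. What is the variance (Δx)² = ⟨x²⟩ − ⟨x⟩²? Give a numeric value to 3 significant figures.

0.488

Compute ⟨x⟩ and ⟨x²⟩ separately, then (Δx)² = ⟨x²⟩ − ⟨x⟩².
Gaussian moments (u = x − x₀): ∫u^(2j)·e^(−2αu²) du = (2j−1)!!/(4α)^j · √(π/(2α)), odd powers integrate to 0; here √(π/(2α)) = 1.7516.
⟨x⟩ = 1.7000 and ⟨x²⟩ = 3.3783.
(Δx)² = 3.3783 − (1.7000)² = 0.48828.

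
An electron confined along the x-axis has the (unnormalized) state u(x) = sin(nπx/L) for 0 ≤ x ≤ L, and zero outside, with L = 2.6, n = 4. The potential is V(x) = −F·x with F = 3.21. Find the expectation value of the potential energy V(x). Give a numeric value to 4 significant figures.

⟨V⟩ = ∫ V(x)·|u|² dx / ∫|u|² dx.
With sin²θ = (1 − cos2θ)/2 on 0 ≤ x ≤ L: ∫sin²(nπx/L) dx = L/2, ∫x·sin²(nπx/L) dx = L²/4, ∫x²·sin²(nπx/L) dx = L³·(1/6 − 1/(4n²π²)); higher powers xᵏ the same way, integrating xᵏ·cos(2nπx/L) by parts.
State is unnormalized: ∫|u|² dx = 1.3000, and ∫u*·V(x)·u dx = -5.4249, so ⟨V⟩ = -5.4249 / 1.3000.
⟨V⟩ = -4.1730.

-4.173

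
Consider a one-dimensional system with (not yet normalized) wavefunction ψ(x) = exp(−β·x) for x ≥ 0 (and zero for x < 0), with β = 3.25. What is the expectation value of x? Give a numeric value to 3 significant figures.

⟨x⟩ = ∫ x·|ψ|² dx / ∫|ψ|² dx (integrals over the domain).
Every integrand reduces to terms xʲ·e^(−2βx) on [0, ∞); use ∫₀^∞ xʲ·e^(−2βx) dx = j!/(2β)^(j+1).
State is unnormalized: ∫|ψ|² dx = 0.15385, and ∫ψ*·x·ψ dx = 0.023669, so ⟨x⟩ = 0.023669 / 0.15385.
⟨x⟩ = 0.15385.

0.154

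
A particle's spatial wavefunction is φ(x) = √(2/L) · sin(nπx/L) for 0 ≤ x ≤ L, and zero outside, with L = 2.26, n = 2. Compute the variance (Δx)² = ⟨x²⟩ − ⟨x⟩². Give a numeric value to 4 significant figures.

Compute ⟨x⟩ and ⟨x²⟩ separately, then (Δx)² = ⟨x²⟩ − ⟨x⟩².
With sin²θ = (1 − cos2θ)/2 on 0 ≤ x ≤ L: ∫sin²(nπx/L) dx = L/2, ∫x·sin²(nπx/L) dx = L²/4, ∫x²·sin²(nπx/L) dx = L³·(1/6 − 1/(4n²π²)); higher powers xᵏ the same way, integrating xᵏ·cos(2nπx/L) by parts.
⟨x⟩ = 1.1300 and ⟨x²⟩ = 1.6378.
(Δx)² = 1.6378 − (1.1300)² = 0.36094.

0.3609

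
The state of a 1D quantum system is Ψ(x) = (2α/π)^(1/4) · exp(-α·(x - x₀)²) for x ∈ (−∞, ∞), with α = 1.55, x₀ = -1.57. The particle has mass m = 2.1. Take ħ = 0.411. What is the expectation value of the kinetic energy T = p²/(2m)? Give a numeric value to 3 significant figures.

T = −(ħ²/2m) d²/dx², so ⟨T⟩ = −(ħ²/2m) ∫ Ψ*·Ψ'' dx; with m = 2.1.
Gaussian moments (u = x − x₀): ∫u^(2j)·e^(−2αu²) du = (2j−1)!!/(4α)^j · √(π/(2α)), odd powers integrate to 0; here √(π/(2α)) = 1.0067. Derivatives: d/dx e^(−αu²) = −2αu·e^(−αu²), d²/dx² e^(−αu²) = (4α²u² − 2α)·e^(−αu²).
⟨T⟩ = 0.062340.

0.0623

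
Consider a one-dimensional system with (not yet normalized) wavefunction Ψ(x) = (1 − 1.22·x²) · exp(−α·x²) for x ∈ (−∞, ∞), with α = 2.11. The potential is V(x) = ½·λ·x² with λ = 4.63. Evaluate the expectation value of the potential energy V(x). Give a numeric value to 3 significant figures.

⟨V⟩ = ∫ V(x)·|Ψ|² dx / ∫|Ψ|² dx.
Expand each integrand as polynomial × e^(−2αx²) and use ∫x^(2j)·e^(−2αx²) dx = (2j−1)!!/(4α)^j · √(π/(2α)), odd powers → 0; here √(π/(2α)) = 0.86282.
State is unnormalized: ∫|Ψ|² dx = 0.66746, and ∫Ψ*·V(x)·Ψ dx = 0.10558, so ⟨V⟩ = 0.10558 / 0.66746.
⟨V⟩ = 0.15818.

0.158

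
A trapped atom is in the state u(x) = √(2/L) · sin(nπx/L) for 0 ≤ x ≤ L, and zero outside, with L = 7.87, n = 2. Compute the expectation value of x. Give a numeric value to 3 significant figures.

3.94

⟨x⟩ = ∫ x·|u|² dx (integrals over the domain).
With sin²θ = (1 − cos2θ)/2 on 0 ≤ x ≤ L: ∫sin²(nπx/L) dx = L/2, ∫x·sin²(nπx/L) dx = L²/4, ∫x²·sin²(nπx/L) dx = L³·(1/6 − 1/(4n²π²)); higher powers xᵏ the same way, integrating xᵏ·cos(2nπx/L) by parts.
⟨x⟩ = 3.9350.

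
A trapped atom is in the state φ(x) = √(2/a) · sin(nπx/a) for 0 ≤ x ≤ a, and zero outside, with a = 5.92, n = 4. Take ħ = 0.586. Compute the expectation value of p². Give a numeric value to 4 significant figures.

1.547

p² φ = −ħ² d²φ/dx²; ⟨p²⟩ = −ħ² ∫ φ*·φ'' dx.
d/dx sin(nπx/a) = (nπ/a)·cos(nπx/a) and d²/dx² sin(nπx/a) = −(nπ/a)²·sin(nπx/a); on 0 ≤ x ≤ a, ∫sin²(nπx/a) dx = a/2 and ∫sin(nπx/a)·cos(nπx/a) dx = 0.
⟨p²⟩ = 1.5473.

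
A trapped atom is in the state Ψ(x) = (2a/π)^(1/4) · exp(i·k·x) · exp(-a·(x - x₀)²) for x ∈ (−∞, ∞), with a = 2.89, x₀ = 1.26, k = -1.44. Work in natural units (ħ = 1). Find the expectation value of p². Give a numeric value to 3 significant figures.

p² Ψ = −ħ² d²Ψ/dx²; ⟨p²⟩ = −ħ² ∫ Ψ*·Ψ'' dx.
Gaussian moments (u = x − x₀): ∫u^(2j)·e^(−2au²) du = (2j−1)!!/(4a)^j · √(π/(2a)), odd powers integrate to 0; here √(π/(2a)) = 0.73724. Derivatives: Ψ′ = (ik − 2au)·Ψ, Ψ″ = ((ik − 2au)² − 2a)·Ψ; the odd-in-u pieces drop out.
⟨p²⟩ = 4.9636.

4.96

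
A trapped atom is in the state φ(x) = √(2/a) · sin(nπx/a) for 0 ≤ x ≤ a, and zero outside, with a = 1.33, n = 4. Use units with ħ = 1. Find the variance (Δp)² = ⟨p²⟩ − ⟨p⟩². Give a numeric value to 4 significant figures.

Compute ⟨p⟩ and ⟨p²⟩ separately; (Δp)² = ⟨p²⟩ − ⟨p⟩².
d/dx sin(nπx/a) = (nπ/a)·cos(nπx/a) and d²/dx² sin(nπx/a) = −(nπ/a)²·sin(nπx/a); on 0 ≤ x ≤ a, ∫sin²(nπx/a) dx = a/2 and ∫sin(nπx/a)·cos(nπx/a) dx = 0.
⟨p⟩ = 0.0000 and ⟨p²⟩ = 89.272.
(Δp)² = 89.272 − (0.0000)² = 89.272.

89.27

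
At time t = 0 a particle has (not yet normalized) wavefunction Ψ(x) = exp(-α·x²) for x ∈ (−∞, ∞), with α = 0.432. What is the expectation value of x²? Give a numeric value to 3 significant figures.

0.579

⟨x²⟩ = ∫ x²·|Ψ|² dx / ∫|Ψ|² dx (integrals over the domain).
Gaussian moments: ∫x^(2j)·e^(−2αx²) dx = (2j−1)!!/(4α)^j · √(π/(2α)), odd powers integrate to 0; here √(π/(2α)) = 1.9069.
State is unnormalized: ∫|Ψ|² dx = 1.9069, and ∫Ψ*·x²·Ψ dx = 1.1035, so ⟨x²⟩ = 1.1035 / 1.9069.
⟨x²⟩ = 0.57870.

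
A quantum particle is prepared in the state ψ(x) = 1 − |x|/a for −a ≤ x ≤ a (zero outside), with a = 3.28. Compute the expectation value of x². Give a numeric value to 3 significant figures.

⟨x²⟩ = ∫ x²·|ψ|² dx / ∫|ψ|² dx (integrals over the domain).
ψ is even, so ∫ over [−a, a] = 2∫₀ᵃ with ψ = 1 − x/a there: ∫₀ᵃ (1 − x/a)² dx = a/3, ∫₀ᵃ x²(1 − x/a)² dx = a³/30, ∫₀ᵃ x⁴(1 − x/a)² dx = a⁵/105.
State is unnormalized: ∫|ψ|² dx = 2.1867, and ∫ψ*·x²·ψ dx = 2.3525, so ⟨x²⟩ = 2.3525 / 2.1867.
⟨x²⟩ = 1.0758.

1.08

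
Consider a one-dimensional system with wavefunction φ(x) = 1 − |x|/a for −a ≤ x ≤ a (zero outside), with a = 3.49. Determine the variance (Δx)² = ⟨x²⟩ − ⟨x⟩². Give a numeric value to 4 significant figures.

1.218

Compute ⟨x⟩ and ⟨x²⟩ separately, then (Δx)² = ⟨x²⟩ − ⟨x⟩².
φ is even, so ∫ over [−a, a] = 2∫₀ᵃ with φ = 1 − x/a there: ∫₀ᵃ (1 − x/a)² dx = a/3, ∫₀ᵃ x²(1 − x/a)² dx = a³/30, ∫₀ᵃ x⁴(1 − x/a)² dx = a⁵/105.
Normalization: ∫|φ|² dx = 2.3267.
⟨x⟩ = 0.0000 and ⟨x²⟩ = 1.2180.
(Δx)² = 1.2180 − (0.0000)² = 1.2180.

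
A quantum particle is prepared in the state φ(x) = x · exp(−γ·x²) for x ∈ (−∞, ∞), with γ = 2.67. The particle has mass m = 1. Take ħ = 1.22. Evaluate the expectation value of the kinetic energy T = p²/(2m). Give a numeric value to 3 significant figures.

5.96

T = −(ħ²/2m) d²/dx², so ⟨T⟩ = −(ħ²/2m) ∫ φ*·φ'' dx / ∫|φ|² dx; with m = 1.
Expand each integrand as polynomial × e^(−2γx²) and use ∫x^(2j)·e^(−2γx²) dx = (2j−1)!!/(4γ)^j · √(π/(2γ)), odd powers → 0; here √(π/(2γ)) = 0.76702. Differentiate with the product rule, d/dx e^(−γx²) = −2γx·e^(−γx²).
State is unnormalized: ∫|φ|² dx = 0.071818, and ∫φ*·(−ħ²/2m · φ'') dx = 0.42811, so ⟨T⟩ = 0.42811 / 0.071818.
⟨T⟩ = 5.9610.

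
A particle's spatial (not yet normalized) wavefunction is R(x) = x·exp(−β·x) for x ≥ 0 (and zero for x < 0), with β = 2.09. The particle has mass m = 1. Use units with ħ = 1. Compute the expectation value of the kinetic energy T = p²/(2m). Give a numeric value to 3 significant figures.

2.18

T = −(ħ²/2m) d²/dx², so ⟨T⟩ = −(ħ²/2m) ∫ R*·R'' dx / ∫|R|² dx; with m = 1.
Differentiate x·exp(−β·x) with the product rule; every integrand then reduces to terms xʲ·e^(−2βx) on [0, ∞), with ∫₀^∞ xʲ·e^(−2βx) dx = j!/(2β)^(j+1).
State is unnormalized: ∫|R|² dx = 0.027384, and ∫R*·(−ħ²/2m · R'') dx = 0.059809, so ⟨T⟩ = 0.059809 / 0.027384.
⟨T⟩ = 2.1841.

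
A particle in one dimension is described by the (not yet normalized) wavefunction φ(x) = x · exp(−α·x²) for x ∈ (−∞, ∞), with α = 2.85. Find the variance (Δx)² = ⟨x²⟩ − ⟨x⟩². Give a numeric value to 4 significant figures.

Compute ⟨x⟩ and ⟨x²⟩ separately, then (Δx)² = ⟨x²⟩ − ⟨x⟩².
Expand each integrand as polynomial × e^(−2αx²) and use ∫x^(2j)·e^(−2αx²) dx = (2j−1)!!/(4α)^j · √(π/(2α)), odd powers → 0; here √(π/(2α)) = 0.74240.
Normalization: ∫|φ|² dx = 0.065123.
⟨x⟩ = 0.0000 and ⟨x²⟩ = 0.26316.
(Δx)² = 0.26316 − (0.0000)² = 0.26316.

0.2632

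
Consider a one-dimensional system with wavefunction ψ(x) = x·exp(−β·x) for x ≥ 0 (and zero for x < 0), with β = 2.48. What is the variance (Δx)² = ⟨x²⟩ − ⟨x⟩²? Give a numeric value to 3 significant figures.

0.122

Compute ⟨x⟩ and ⟨x²⟩ separately, then (Δx)² = ⟨x²⟩ − ⟨x⟩².
Every integrand reduces to terms xʲ·e^(−2βx) on [0, ∞); use ∫₀^∞ xʲ·e^(−2βx) dx = j!/(2β)^(j+1).
Normalization: ∫|ψ|² dx = 0.016390.
⟨x⟩ = 0.60484 and ⟨x²⟩ = 0.48777.
(Δx)² = 0.48777 − (0.60484)² = 0.12194.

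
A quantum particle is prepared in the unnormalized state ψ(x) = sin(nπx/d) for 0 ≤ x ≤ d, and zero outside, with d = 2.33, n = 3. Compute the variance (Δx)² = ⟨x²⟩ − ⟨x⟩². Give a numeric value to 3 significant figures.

0.422

Compute ⟨x⟩ and ⟨x²⟩ separately, then (Δx)² = ⟨x²⟩ − ⟨x⟩².
With sin²θ = (1 − cos2θ)/2 on 0 ≤ x ≤ d: ∫sin²(nπx/d) dx = d/2, ∫x·sin²(nπx/d) dx = d²/4, ∫x²·sin²(nπx/d) dx = d³·(1/6 − 1/(4n²π²)); higher powers xᵏ the same way, integrating xᵏ·cos(2nπx/d) by parts.
Normalization: ∫|ψ|² dx = 1.1650.
⟨x⟩ = 1.1650 and ⟨x²⟩ = 1.7791.
(Δx)² = 1.7791 − (1.1650)² = 0.42185.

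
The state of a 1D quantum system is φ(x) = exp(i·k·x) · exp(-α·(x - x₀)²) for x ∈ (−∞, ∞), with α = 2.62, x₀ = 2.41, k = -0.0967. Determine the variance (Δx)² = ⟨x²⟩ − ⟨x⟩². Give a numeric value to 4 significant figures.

Compute ⟨x⟩ and ⟨x²⟩ separately, then (Δx)² = ⟨x²⟩ − ⟨x⟩².
Gaussian moments (u = x − x₀): ∫u^(2j)·e^(−2αu²) du = (2j−1)!!/(4α)^j · √(π/(2α)), odd powers integrate to 0; here √(π/(2α)) = 0.77430.
Normalization: ∫|φ|² dx = 0.77430.
⟨x⟩ = 2.4100 and ⟨x²⟩ = 5.9035.
(Δx)² = 5.9035 − (2.4100)² = 0.095420.

0.09542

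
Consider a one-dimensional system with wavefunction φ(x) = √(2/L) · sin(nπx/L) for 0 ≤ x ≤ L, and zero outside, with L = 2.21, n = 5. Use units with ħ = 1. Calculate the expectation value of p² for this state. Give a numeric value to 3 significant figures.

p² φ = −ħ² d²φ/dx²; ⟨p²⟩ = −ħ² ∫ φ*·φ'' dx.
d/dx sin(nπx/L) = (nπ/L)·cos(nπx/L) and d²/dx² sin(nπx/L) = −(nπ/L)²·sin(nπx/L); on 0 ≤ x ≤ L, ∫sin²(nπx/L) dx = L/2 and ∫sin(nπx/L)·cos(nπx/L) dx = 0.
⟨p²⟩ = 50.519.

50.5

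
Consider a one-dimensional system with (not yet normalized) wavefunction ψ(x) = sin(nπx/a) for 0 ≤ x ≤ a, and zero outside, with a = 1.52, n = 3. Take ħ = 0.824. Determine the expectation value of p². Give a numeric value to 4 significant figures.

p² ψ = −ħ² d²ψ/dx²; ⟨p²⟩ = −ħ² ∫ ψ*·ψ'' dx / ∫|ψ|² dx.
d/dx sin(nπx/a) = (nπ/a)·cos(nπx/a) and d²/dx² sin(nπx/a) = −(nπ/a)²·sin(nπx/a); on 0 ≤ x ≤ a, ∫sin²(nπx/a) dx = a/2 and ∫sin(nπx/a)·cos(nπx/a) dx = 0.
State is unnormalized: ∫|ψ|² dx = 0.76000, and ∫ψ*·(−ħ² ψ'') dx = 19.839, so ⟨p²⟩ = 19.839 / 0.76000.
⟨p²⟩ = 26.104.

26.10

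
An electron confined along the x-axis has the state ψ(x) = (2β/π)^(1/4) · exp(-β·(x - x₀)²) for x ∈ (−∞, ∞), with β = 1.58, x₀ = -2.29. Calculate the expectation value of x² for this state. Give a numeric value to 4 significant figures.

5.402

⟨x²⟩ = ∫ x²·|ψ|² dx (integrals over the domain).
Gaussian moments (u = x − x₀): ∫u^(2j)·e^(−2βu²) du = (2j−1)!!/(4β)^j · √(π/(2β)), odd powers integrate to 0; here √(π/(2β)) = 0.99708.
⟨x²⟩ = 5.4023.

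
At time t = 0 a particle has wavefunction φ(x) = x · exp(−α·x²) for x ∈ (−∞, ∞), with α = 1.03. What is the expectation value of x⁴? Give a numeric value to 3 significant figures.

⟨x⁴⟩ = ∫ x⁴·|φ|² dx / ∫|φ|² dx (integrals over the domain).
Expand each integrand as polynomial × e^(−2αx²) and use ∫x^(2j)·e^(−2αx²) dx = (2j−1)!!/(4α)^j · √(π/(2α)), odd powers → 0; here √(π/(2α)) = 1.2349.
State is unnormalized: ∫|φ|² dx = 0.29974, and ∫φ*·x⁴·φ dx = 0.26487, so ⟨x⁴⟩ = 0.26487 / 0.29974.
⟨x⁴⟩ = 0.88368.

0.884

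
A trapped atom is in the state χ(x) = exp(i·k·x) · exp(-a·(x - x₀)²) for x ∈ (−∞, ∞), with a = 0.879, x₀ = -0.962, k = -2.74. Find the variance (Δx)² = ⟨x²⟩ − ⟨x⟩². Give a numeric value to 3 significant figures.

Compute ⟨x⟩ and ⟨x²⟩ separately, then (Δx)² = ⟨x²⟩ − ⟨x⟩².
Gaussian moments (u = x − x₀): ∫u^(2j)·e^(−2au²) du = (2j−1)!!/(4a)^j · √(π/(2a)), odd powers integrate to 0; here √(π/(2a)) = 1.3368.
Normalization: ∫|χ|² dx = 1.3368.
⟨x⟩ = -0.96200 and ⟨x²⟩ = 1.2099.
(Δx)² = 1.2099 − (-0.96200)² = 0.28441.

0.284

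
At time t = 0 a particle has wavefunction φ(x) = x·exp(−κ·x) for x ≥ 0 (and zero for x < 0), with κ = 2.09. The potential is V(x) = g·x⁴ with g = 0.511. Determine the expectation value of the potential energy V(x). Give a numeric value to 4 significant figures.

⟨V⟩ = ∫ V(x)·|φ|² dx / ∫|φ|² dx.
Every integrand reduces to terms xʲ·e^(−2κx) on [0, ∞); use ∫₀^∞ xʲ·e^(−2κx) dx = j!/(2κ)^(j+1).
State is unnormalized: ∫|φ|² dx = 0.027384, and ∫φ*·V(x)·φ dx = 0.016501, so ⟨V⟩ = 0.016501 / 0.027384.
⟨V⟩ = 0.60258.

0.6026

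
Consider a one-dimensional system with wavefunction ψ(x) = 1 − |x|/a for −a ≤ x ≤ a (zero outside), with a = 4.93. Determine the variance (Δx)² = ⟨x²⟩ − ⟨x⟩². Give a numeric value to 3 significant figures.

Compute ⟨x⟩ and ⟨x²⟩ separately, then (Δx)² = ⟨x²⟩ − ⟨x⟩².
ψ is even, so ∫ over [−a, a] = 2∫₀ᵃ with ψ = 1 − x/a there: ∫₀ᵃ (1 − x/a)² dx = a/3, ∫₀ᵃ x²(1 − x/a)² dx = a³/30, ∫₀ᵃ x⁴(1 − x/a)² dx = a⁵/105.
Normalization: ∫|ψ|² dx = 3.2867.
⟨x⟩ = 0.0000 and ⟨x²⟩ = 2.4305.
(Δx)² = 2.4305 − (0.0000)² = 2.4305.

2.43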